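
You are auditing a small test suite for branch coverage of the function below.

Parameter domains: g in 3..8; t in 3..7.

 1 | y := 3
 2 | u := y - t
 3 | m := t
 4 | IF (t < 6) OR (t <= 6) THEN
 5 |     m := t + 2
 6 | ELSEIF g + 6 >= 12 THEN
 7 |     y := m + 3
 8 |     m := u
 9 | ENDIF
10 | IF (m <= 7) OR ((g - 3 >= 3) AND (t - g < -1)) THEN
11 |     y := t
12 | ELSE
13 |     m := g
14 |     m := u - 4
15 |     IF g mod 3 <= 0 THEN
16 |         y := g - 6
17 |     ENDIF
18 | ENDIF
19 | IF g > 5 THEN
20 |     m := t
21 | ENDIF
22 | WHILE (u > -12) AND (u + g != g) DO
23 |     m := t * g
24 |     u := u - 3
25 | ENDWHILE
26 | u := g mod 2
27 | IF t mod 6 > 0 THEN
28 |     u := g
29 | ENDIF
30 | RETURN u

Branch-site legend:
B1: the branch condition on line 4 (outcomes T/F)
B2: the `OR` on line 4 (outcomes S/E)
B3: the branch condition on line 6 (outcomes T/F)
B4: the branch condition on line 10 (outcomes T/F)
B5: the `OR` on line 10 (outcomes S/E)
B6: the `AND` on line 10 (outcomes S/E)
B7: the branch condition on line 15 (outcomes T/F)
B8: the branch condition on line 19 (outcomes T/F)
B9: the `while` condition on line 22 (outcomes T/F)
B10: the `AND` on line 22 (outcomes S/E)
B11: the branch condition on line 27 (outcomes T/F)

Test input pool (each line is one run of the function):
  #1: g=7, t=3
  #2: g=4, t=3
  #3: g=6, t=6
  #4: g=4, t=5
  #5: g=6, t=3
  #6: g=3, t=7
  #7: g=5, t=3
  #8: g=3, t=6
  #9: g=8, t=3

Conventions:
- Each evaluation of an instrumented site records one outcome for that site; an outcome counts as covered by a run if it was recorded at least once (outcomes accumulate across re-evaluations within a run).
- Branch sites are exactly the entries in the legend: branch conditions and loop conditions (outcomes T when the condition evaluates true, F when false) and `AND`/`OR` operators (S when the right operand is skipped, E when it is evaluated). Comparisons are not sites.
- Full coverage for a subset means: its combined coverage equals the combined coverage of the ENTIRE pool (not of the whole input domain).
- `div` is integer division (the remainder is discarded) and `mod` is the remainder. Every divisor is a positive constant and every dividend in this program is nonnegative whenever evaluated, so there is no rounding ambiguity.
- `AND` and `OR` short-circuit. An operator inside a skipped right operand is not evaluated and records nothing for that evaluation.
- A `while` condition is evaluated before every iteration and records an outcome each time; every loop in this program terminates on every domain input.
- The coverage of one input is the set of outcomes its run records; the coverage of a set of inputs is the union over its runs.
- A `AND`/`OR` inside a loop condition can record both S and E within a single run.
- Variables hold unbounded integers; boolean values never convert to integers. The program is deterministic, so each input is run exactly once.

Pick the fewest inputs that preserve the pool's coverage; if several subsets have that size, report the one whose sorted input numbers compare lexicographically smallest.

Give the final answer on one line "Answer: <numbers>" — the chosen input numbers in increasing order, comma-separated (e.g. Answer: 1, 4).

run #1 (g=7, t=3) records B1=T, B2=S, B4=T, B5=S, B8=T, B9=F, B10=E, B11=T
run #2 (g=4, t=3) records B1=T, B2=S, B4=T, B5=S, B8=F, B9=F, B10=E, B11=T
run #3 (g=6, t=6) records B1=T, B2=E, B4=F, B5=E, B6=E, B7=T, B8=T, B9=T, B9=F, B10=S, B10=E, B11=F
run #4 (g=4, t=5) records B1=T, B2=S, B4=T, B5=S, B8=F, B9=T, B9=F, B10=S, B10=E, B11=T
run #5 (g=6, t=3) records B1=T, B2=S, B4=T, B5=S, B8=T, B9=F, B10=E, B11=T
run #6 (g=3, t=7) records B1=F, B2=E, B3=F, B4=T, B5=S, B8=F, B9=T, B9=F, B10=S, B10=E, B11=T
run #7 (g=5, t=3) records B1=T, B2=S, B4=T, B5=S, B8=F, B9=F, B10=E, B11=T
run #8 (g=3, t=6) records B1=T, B2=E, B4=F, B5=E, B6=S, B7=T, B8=F, B9=T, B9=F, B10=S, B10=E, B11=F
run #9 (g=8, t=3) records B1=T, B2=S, B4=T, B5=S, B8=T, B9=F, B10=E, B11=T
pool-wide coverage (20 outcomes): B1=T, B1=F, B2=S, B2=E, B3=F, B4=T, B4=F, B5=S, B5=E, B6=S, B6=E, B7=T, B8=T, B8=F, B9=T, B9=F, B10=S, B10=E, B11=T, B11=F
size 1 is not enough: best union over all size-1 subsets is 12/20
size 2 is not enough: best union over all size-2 subsets is 18/20
size 3 is not enough: best union over all size-3 subsets is 19/20
size 4: inputs {1, 3, 6, 8} cover all 20 outcomes, and no lexicographically smaller subset of this size does

Answer: 1, 3, 6, 8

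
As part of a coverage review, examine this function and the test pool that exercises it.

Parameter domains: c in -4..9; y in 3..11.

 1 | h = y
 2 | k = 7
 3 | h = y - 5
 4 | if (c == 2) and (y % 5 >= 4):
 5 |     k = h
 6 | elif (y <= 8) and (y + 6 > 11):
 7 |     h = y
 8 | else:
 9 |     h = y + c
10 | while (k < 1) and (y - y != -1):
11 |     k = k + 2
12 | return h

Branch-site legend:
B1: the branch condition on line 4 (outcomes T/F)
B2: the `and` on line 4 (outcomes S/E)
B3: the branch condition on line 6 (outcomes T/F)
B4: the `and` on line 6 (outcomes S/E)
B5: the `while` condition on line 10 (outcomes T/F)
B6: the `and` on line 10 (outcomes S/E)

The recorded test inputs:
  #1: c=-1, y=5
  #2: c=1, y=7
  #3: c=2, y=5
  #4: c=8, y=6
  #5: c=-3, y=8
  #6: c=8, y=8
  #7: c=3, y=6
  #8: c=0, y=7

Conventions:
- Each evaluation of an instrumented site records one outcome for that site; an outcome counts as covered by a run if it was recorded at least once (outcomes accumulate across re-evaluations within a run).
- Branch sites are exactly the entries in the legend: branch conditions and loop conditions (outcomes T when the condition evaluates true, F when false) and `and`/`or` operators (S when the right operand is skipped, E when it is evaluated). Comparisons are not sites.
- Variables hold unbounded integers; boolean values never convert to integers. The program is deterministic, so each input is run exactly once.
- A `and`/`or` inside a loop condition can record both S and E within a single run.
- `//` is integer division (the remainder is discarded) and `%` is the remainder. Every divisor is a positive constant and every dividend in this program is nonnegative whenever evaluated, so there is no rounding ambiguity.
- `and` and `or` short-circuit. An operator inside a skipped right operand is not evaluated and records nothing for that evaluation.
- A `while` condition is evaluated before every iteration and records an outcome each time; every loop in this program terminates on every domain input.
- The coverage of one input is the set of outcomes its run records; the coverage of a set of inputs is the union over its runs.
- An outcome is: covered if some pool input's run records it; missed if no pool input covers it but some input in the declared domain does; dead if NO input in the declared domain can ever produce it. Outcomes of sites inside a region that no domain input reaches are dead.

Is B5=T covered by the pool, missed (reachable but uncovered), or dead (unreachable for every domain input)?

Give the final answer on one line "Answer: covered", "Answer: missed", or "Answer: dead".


no pool input records B5=T
but domain input (c=2, y=4) does record it -> reachable, so missed
Answer: missed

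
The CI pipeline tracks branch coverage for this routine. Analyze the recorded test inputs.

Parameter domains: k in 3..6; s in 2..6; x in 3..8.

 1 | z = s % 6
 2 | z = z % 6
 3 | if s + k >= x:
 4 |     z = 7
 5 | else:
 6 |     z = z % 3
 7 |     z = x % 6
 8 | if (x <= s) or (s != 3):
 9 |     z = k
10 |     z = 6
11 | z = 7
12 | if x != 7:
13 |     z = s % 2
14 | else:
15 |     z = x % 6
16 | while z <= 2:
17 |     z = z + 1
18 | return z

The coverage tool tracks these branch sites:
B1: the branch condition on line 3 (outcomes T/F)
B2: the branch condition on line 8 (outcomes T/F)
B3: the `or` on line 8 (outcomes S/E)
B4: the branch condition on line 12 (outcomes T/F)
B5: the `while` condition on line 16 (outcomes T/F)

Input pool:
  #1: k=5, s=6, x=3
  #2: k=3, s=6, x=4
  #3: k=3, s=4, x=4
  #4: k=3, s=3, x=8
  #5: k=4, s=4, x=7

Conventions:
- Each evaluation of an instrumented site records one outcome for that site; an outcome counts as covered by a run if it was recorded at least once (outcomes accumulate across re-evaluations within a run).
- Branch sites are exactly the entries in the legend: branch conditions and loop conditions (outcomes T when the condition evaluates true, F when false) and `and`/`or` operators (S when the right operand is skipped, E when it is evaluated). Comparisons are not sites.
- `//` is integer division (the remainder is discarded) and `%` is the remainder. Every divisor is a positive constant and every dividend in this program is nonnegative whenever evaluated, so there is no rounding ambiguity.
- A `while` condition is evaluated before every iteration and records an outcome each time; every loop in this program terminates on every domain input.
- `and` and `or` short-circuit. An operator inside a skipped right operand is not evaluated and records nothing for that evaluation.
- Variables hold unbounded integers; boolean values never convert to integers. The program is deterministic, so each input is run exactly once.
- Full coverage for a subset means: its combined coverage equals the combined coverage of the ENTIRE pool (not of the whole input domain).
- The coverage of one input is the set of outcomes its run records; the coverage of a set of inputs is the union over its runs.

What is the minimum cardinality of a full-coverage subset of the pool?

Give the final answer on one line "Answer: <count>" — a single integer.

input #1 (k=5, s=6, x=3): covers B1=T, B2=T, B3=S, B4=T, B5=T, B5=F
input #2 (k=3, s=6, x=4): covers B1=T, B2=T, B3=S, B4=T, B5=T, B5=F
input #3 (k=3, s=4, x=4): covers B1=T, B2=T, B3=S, B4=T, B5=T, B5=F
input #4 (k=3, s=3, x=8): covers B1=F, B2=F, B3=E, B4=T, B5=T, B5=F
input #5 (k=4, s=4, x=7): covers B1=T, B2=T, B3=E, B4=F, B5=T, B5=F
together the pool reaches 10 outcomes: B1=T, B1=F, B2=T, B2=F, B3=S, B3=E, B4=T, B4=F, B5=T, B5=F
every size-1 subset falls short of the 10 outcomes (best: 6/10)
every size-2 subset falls short of the 10 outcomes (best: 9/10)
the canonical winner is {1, 4, 5}: size 3, full 10-outcome coverage, earliest index list among size-3 covers

Answer: 3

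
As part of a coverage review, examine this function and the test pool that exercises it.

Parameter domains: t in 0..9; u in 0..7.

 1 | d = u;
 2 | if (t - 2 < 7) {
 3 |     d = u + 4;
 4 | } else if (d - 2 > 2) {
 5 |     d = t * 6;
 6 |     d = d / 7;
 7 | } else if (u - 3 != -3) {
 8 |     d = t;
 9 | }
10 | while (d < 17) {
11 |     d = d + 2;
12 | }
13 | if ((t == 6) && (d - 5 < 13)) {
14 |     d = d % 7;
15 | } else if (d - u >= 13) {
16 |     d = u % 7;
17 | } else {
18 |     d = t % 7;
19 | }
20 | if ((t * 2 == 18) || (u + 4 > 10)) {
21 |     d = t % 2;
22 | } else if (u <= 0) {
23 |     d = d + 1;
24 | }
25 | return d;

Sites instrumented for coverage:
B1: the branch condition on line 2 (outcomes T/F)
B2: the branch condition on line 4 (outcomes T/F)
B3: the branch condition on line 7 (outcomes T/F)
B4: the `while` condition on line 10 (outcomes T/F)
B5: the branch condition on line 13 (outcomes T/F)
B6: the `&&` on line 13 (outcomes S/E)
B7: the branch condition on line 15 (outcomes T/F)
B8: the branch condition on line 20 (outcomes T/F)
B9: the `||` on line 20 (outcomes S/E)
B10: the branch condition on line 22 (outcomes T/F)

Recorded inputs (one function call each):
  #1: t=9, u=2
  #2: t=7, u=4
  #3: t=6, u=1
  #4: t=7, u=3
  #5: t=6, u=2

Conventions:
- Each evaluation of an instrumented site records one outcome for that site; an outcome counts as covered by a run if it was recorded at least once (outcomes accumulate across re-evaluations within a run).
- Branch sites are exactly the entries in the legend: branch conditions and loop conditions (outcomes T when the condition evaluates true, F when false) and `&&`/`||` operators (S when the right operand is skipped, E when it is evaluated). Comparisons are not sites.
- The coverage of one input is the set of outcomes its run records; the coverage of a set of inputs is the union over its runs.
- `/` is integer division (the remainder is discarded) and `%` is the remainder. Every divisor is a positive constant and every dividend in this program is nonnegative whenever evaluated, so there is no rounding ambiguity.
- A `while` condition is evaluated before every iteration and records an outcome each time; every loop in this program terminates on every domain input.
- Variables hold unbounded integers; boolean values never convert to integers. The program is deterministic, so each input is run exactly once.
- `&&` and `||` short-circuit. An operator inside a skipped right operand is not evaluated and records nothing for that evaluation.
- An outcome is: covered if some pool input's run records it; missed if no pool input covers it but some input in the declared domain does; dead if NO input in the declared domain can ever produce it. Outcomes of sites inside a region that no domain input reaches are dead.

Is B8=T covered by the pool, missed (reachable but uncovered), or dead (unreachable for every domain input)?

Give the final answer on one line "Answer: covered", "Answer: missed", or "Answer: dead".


B8=T is recorded by pool input(s) 1 -> covered
Answer: covered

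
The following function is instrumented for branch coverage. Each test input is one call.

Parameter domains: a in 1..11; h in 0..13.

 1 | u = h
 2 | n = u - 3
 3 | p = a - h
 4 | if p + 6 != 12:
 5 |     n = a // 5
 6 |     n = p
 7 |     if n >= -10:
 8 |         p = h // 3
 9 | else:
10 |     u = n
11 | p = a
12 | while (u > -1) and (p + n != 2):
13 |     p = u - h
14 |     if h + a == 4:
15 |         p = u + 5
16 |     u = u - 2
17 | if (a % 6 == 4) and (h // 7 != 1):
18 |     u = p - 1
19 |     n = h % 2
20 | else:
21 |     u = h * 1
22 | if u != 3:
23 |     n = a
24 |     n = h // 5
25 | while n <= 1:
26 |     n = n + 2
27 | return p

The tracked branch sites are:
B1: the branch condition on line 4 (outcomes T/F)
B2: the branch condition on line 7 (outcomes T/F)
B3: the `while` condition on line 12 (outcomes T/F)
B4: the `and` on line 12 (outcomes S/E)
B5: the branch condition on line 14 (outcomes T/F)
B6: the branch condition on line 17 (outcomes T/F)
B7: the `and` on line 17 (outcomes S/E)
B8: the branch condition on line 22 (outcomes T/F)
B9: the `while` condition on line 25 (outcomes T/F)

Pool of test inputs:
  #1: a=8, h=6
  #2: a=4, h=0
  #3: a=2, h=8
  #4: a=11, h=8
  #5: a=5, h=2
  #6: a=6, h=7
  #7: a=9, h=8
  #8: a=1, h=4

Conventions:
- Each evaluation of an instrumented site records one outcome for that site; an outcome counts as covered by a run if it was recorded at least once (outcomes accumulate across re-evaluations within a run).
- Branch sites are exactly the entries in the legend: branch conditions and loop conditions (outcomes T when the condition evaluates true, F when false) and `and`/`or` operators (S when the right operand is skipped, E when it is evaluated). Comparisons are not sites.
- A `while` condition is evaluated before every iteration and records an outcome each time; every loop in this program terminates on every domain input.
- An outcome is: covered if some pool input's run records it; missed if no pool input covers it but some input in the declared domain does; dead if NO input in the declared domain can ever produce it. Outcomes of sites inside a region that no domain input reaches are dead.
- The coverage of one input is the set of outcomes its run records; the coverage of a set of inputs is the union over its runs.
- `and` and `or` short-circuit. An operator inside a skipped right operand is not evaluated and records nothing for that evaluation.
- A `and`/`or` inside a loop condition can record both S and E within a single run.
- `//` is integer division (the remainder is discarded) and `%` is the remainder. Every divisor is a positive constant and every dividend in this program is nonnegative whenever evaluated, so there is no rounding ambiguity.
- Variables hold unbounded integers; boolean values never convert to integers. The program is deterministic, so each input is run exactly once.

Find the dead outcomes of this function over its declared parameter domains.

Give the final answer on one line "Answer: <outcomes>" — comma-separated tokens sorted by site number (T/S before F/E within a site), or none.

checking every outcome against all 154 domain inputs:
  reachable outcomes have witnesses, e.g. B1=T (e.g. a=1, h=0), B1=F (e.g. a=6, h=0), B2=T (e.g. a=1, h=0), B2=F (e.g. a=1, h=12)

Answer: none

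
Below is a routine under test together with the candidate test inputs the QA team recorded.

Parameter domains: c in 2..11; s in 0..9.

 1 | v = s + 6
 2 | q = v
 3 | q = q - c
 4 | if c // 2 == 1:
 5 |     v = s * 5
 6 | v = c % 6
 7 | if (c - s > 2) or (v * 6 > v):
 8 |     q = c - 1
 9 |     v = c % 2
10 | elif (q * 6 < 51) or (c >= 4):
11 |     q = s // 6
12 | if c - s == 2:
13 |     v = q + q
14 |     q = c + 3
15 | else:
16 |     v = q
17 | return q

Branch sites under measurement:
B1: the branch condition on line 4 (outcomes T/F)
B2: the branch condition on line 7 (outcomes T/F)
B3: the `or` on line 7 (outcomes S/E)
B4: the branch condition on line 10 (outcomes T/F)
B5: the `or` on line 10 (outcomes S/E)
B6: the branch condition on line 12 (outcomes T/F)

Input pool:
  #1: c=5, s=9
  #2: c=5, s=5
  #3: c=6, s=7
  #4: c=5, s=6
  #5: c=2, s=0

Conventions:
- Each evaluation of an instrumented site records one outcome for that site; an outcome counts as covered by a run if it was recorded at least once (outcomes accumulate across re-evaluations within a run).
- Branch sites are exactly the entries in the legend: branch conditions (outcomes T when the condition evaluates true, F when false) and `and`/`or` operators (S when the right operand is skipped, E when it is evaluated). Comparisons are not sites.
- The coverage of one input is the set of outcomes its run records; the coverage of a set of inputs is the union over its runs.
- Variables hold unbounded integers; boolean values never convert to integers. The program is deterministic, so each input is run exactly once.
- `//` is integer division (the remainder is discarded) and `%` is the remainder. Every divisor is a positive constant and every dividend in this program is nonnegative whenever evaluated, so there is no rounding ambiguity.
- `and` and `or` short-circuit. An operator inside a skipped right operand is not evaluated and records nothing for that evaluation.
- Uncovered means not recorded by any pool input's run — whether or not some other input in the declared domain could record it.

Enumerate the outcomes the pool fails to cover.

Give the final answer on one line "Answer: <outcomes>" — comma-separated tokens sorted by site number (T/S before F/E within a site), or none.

input #1, c=5, s=9: events B1->F, B3->E, B2->T, B6->F; outcomes B1=F, B2=T, B3=E, B6=F
input #2, c=5, s=5: events B1->F, B3->E, B2->T, B6->F; outcomes B1=F, B2=T, B3=E, B6=F
input #3, c=6, s=7: events B1->F, B3->E, B2->F, B5->S, B4->T, B6->F; outcomes B1=F, B2=F, B3=E, B4=T, B5=S, B6=F
input #4, c=5, s=6: events B1->F, B3->E, B2->T, B6->F; outcomes B1=F, B2=T, B3=E, B6=F
input #5, c=2, s=0: events B1->T, B3->E, B2->T, B6->T; outcomes B1=T, B2=T, B3=E, B6=T
union over the pool: B1=T, B1=F, B2=T, B2=F, B3=E, B4=T, B5=S, B6=T, B6=F
uncovered (3 of 12): B3=S, B4=F, B5=E

Answer: B3=S, B4=F, B5=E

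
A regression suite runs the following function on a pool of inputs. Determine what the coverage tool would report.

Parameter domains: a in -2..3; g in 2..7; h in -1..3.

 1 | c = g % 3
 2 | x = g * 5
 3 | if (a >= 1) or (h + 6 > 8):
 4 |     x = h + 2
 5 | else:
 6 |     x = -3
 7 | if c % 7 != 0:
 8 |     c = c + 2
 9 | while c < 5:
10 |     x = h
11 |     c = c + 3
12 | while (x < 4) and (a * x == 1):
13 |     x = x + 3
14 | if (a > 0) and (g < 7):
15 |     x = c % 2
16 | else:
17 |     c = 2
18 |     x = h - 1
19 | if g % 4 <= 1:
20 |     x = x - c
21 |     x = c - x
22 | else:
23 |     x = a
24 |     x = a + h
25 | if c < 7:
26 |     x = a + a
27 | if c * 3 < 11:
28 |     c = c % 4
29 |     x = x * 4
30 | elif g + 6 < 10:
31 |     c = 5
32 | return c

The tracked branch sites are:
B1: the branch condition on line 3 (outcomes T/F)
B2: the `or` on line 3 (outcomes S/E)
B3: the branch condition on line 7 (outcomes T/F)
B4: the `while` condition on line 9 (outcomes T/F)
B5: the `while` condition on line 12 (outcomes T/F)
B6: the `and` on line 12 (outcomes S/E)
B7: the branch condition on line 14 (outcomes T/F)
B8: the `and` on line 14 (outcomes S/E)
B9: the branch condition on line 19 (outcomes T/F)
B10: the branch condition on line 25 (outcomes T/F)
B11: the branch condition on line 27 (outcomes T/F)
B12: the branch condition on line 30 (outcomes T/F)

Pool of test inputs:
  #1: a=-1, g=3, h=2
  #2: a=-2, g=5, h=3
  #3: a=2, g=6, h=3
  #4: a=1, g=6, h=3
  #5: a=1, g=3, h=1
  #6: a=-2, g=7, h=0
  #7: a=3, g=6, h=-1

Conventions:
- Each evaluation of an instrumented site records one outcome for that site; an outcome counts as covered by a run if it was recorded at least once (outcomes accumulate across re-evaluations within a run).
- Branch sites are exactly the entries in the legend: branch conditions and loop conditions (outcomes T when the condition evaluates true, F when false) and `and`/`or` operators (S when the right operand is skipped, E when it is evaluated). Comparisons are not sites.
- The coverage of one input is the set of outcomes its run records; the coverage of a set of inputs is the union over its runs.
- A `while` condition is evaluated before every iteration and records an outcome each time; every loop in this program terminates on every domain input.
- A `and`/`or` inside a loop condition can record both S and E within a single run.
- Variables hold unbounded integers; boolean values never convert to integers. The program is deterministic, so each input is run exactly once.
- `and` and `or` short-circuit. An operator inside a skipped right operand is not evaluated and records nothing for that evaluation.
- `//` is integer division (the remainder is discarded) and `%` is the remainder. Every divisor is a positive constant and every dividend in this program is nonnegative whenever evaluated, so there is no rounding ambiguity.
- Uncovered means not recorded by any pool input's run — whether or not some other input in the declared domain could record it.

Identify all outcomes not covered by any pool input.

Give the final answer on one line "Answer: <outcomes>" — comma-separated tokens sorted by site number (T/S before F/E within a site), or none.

run #1 (a=-1, g=3, h=2) runs B2->E, B1->F, B3->F, B4->T, B4->T, B4->F, B6->E, B5->F, B8->S, B7->F, B9->F, B10->T, B11->T; records B1=F, B2=E, B3=F, B4=T, B4=F, B5=F, B6=E, B7=F, B8=S, B9=F, B10=T, B11=T
run #2 (a=-2, g=5, h=3) runs B2->E, B1->T, B3->T, B4->T, B4->F, B6->E, B5->F, B8->S, B7->F, B9->T, B10->T, B11->T; records B1=T, B2=E, B3=T, B4=T, B4=F, B5=F, B6=E, B7=F, B8=S, B9=T, B10=T, B11=T
run #3 (a=2, g=6, h=3) runs B2->S, B1->T, B3->F, B4->T, B4->T, B4->F, B6->E, B5->F, B8->E, B7->T, B9->F, B10->T, B11->F, B12->F; records B1=T, B2=S, B3=F, B4=T, B4=F, B5=F, B6=E, B7=T, B8=E, B9=F, B10=T, B11=F, B12=F
run #4 (a=1, g=6, h=3) runs B2->S, B1->T, B3->F, B4->T, B4->T, B4->F, B6->E, B5->F, B8->E, B7->T, B9->F, B10->T, B11->F, B12->F; records B1=T, B2=S, B3=F, B4=T, B4=F, B5=F, B6=E, B7=T, B8=E, B9=F, B10=T, B11=F, B12=F
run #5 (a=1, g=3, h=1) runs B2->S, B1->T, B3->F, B4->T, B4->T, B4->F, B6->E, B5->T, B6->S, B5->F, B8->E, B7->T, B9->F, B10->T, ...; records B1=T, B2=S, B3=F, B4=T, B4=F, B5=T, B5=F, B6=S, B6=E, B7=T, B8=E, B9=F, B10=T, B11=F, B12=T
run #6 (a=-2, g=7, h=0) runs B2->E, B1->F, B3->T, B4->T, B4->F, B6->E, B5->F, B8->S, B7->F, B9->F, B10->T, B11->T; records B1=F, B2=E, B3=T, B4=T, B4=F, B5=F, B6=E, B7=F, B8=S, B9=F, B10=T, B11=T
run #7 (a=3, g=6, h=-1) runs B2->S, B1->T, B3->F, B4->T, B4->T, B4->F, B6->E, B5->F, B8->E, B7->T, B9->F, B10->T, B11->F, B12->F; records B1=T, B2=S, B3=F, B4=T, B4=F, B5=F, B6=E, B7=T, B8=E, B9=F, B10=T, B11=F, B12=F
union over the pool: B1=T, B1=F, B2=S, B2=E, B3=T, B3=F, B4=T, B4=F, B5=T, B5=F, B6=S, B6=E, B7=T, B7=F, B8=S, B8=E, B9=T, B9=F, B10=T, B11=T, B11=F, B12=T, B12=F
uncovered (1 of 24): B10=F

Answer: B10=F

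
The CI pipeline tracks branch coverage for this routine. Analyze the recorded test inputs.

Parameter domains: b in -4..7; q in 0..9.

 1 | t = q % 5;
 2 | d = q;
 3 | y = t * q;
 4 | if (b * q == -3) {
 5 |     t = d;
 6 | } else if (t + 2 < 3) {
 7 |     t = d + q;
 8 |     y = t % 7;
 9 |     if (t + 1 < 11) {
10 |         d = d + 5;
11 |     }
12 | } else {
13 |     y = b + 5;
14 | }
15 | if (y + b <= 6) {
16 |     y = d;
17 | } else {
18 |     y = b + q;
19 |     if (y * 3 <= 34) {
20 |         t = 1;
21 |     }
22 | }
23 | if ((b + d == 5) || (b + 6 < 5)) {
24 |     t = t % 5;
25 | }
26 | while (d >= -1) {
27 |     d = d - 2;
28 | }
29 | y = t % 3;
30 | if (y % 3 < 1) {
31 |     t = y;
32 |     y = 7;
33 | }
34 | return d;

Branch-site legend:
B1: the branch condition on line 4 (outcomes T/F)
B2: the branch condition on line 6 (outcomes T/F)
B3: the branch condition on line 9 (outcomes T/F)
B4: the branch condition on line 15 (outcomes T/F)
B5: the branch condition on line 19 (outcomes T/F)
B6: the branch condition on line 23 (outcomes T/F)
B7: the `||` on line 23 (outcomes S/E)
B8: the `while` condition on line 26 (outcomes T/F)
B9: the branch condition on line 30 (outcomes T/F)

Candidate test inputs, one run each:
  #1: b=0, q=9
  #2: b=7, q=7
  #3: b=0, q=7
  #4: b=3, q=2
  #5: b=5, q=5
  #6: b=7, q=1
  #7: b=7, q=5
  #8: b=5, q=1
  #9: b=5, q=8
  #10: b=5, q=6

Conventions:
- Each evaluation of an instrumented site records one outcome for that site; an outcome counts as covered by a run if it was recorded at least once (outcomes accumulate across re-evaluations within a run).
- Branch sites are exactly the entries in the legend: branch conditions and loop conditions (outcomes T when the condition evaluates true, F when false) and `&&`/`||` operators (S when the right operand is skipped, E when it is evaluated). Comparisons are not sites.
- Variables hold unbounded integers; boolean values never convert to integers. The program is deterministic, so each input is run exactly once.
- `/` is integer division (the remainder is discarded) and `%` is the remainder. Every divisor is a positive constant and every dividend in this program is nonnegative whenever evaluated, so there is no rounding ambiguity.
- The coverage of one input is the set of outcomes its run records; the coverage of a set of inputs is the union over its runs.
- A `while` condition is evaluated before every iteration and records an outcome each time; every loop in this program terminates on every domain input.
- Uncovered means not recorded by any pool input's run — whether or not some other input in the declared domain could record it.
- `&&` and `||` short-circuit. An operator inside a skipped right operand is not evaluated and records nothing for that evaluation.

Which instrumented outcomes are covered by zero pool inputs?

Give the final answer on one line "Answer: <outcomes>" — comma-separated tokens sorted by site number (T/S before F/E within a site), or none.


test 1 (b=0, q=9) fires B1->F, B2->F, B4->T, B7->E, B6->F, B8->T, B8->T, B8->T, B8->T, B8->T, B8->T, B8->F, B9->F; hits B1=F, B2=F, B4=T, B6=F, B7=E, B8=T, B8=F, B9=F
test 2 (b=7, q=7) fires B1->F, B2->F, B4->F, B5->F, B7->E, B6->F, B8->T, B8->T, B8->T, B8->T, B8->T, B8->F, B9->F; hits B1=F, B2=F, B4=F, B5=F, B6=F, B7=E, B8=T, B8=F, B9=F
test 3 (b=0, q=7) fires B1->F, B2->F, B4->T, B7->E, B6->F, B8->T, B8->T, B8->T, B8->T, B8->T, B8->F, B9->F; hits B1=F, B2=F, B4=T, B6=F, B7=E, B8=T, B8=F, B9=F
test 4 (b=3, q=2) fires B1->F, B2->F, B4->F, B5->T, B7->S, B6->T, B8->T, B8->T, B8->F, B9->F; hits B1=F, B2=F, B4=F, B5=T, B6=T, B7=S, B8=T, B8=F, B9=F
test 5 (b=5, q=5) fires B1->F, B2->T, B3->F, B4->F, B5->T, B7->E, B6->F, B8->T, B8->T, B8->T, B8->T, B8->F, B9->F; hits B1=F, B2=T, B3=F, B4=F, B5=T, B6=F, B7=E, B8=T, B8=F, B9=F
test 6 (b=7, q=1) fires B1->F, B2->F, B4->F, B5->T, B7->E, B6->F, B8->T, B8->T, B8->F, B9->F; hits B1=F, B2=F, B4=F, B5=T, B6=F, B7=E, B8=T, B8=F, B9=F
test 7 (b=7, q=5) fires B1->F, B2->T, B3->F, B4->F, B5->F, B7->E, B6->F, B8->T, B8->T, B8->T, B8->T, B8->F, B9->F; hits B1=F, B2=T, B3=F, B4=F, B5=F, B6=F, B7=E, B8=T, B8=F, B9=F
test 8 (b=5, q=1) fires B1->F, B2->F, B4->F, B5->T, B7->E, B6->F, B8->T, B8->T, B8->F, B9->F; hits B1=F, B2=F, B4=F, B5=T, B6=F, B7=E, B8=T, B8=F, B9=F
test 9 (b=5, q=8) fires B1->F, B2->F, B4->F, B5->F, B7->E, B6->F, B8->T, B8->T, B8->T, B8->T, B8->T, B8->F, B9->T; hits B1=F, B2=F, B4=F, B5=F, B6=F, B7=E, B8=T, B8=F, B9=T
test 10 (b=5, q=6) fires B1->F, B2->F, B4->F, B5->T, B7->E, B6->F, B8->T, B8->T, B8->T, B8->T, B8->F, B9->F; hits B1=F, B2=F, B4=F, B5=T, B6=F, B7=E, B8=T, B8=F, B9=F
union over the pool: B1=F, B2=T, B2=F, B3=F, B4=T, B4=F, B5=T, B5=F, B6=T, B6=F, B7=S, B7=E, B8=T, B8=F, B9=T, B9=F
uncovered (2 of 18): B1=T, B3=T
Answer: B1=T, B3=T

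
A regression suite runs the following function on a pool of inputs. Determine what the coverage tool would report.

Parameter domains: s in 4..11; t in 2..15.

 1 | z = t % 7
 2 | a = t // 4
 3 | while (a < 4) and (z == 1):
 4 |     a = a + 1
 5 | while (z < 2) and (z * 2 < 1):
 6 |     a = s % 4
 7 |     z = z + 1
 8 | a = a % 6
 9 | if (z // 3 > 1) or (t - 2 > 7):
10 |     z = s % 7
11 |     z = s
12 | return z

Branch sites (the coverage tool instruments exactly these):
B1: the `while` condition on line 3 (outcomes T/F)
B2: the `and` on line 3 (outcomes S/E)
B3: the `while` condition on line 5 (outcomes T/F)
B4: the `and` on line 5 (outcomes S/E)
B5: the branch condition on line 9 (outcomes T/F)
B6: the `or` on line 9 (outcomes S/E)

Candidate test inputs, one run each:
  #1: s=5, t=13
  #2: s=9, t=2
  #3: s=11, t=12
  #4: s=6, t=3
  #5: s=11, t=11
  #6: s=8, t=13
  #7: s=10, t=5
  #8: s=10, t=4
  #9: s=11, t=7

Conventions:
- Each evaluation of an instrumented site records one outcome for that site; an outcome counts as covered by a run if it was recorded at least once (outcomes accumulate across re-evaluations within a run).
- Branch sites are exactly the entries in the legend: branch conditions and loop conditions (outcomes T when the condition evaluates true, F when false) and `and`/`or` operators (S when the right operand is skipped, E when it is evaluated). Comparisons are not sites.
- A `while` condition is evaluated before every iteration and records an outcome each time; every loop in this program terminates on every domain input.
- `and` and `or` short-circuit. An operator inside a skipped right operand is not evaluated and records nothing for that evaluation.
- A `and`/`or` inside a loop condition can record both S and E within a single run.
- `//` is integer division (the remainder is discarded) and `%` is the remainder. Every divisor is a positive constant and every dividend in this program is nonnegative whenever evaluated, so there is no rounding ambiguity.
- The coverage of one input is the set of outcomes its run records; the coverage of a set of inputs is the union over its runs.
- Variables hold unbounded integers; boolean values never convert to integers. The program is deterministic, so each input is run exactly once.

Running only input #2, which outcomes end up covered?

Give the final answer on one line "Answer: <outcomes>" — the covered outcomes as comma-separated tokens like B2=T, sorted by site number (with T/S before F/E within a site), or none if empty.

Simulating input #2 (s=9, t=2) step by step:
  B2->E, B1->F, B4->S, B3->F, B6->E, B5->F
collecting distinct outcomes: B1=F, B2=E, B3=F, B4=S, B5=F, B6=E

Answer: B1=F, B2=E, B3=F, B4=S, B5=F, B6=E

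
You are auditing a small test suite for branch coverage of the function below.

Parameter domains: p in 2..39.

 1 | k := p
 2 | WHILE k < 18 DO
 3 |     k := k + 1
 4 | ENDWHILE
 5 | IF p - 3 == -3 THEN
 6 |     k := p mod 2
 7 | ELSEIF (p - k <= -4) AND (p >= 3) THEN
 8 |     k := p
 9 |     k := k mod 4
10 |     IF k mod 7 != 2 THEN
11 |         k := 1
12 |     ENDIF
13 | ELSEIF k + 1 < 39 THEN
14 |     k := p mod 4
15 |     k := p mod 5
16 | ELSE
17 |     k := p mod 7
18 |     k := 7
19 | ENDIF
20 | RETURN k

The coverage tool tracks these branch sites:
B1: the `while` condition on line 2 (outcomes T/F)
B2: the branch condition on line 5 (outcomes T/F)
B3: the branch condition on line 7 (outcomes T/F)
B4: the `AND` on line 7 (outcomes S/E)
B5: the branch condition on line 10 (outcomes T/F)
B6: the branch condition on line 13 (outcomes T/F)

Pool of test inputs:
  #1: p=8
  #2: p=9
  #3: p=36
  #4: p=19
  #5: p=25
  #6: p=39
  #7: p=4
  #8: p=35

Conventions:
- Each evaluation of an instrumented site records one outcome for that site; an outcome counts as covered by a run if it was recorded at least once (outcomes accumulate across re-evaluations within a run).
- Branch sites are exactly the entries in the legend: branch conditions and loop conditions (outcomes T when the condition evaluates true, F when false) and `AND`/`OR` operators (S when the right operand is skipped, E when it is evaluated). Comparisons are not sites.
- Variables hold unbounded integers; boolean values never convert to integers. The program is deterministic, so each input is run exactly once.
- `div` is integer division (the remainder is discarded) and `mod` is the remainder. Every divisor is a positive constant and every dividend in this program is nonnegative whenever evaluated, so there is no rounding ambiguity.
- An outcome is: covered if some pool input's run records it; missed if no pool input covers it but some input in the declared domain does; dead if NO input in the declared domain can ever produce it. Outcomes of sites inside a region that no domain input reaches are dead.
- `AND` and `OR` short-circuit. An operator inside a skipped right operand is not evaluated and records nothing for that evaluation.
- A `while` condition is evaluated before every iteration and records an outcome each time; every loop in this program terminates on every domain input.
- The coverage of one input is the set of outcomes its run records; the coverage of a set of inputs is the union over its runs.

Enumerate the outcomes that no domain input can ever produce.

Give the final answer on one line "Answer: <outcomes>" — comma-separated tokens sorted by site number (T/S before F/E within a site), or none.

checking every outcome against all 38 domain inputs:
  B2=T: zero occurrences over every domain input -> dead
  reachable outcomes have witnesses, e.g. B1=T (e.g. p=2), B1=F (e.g. p=2), B2=F (e.g. p=2), B3=T (e.g. p=3)

Answer: B2=T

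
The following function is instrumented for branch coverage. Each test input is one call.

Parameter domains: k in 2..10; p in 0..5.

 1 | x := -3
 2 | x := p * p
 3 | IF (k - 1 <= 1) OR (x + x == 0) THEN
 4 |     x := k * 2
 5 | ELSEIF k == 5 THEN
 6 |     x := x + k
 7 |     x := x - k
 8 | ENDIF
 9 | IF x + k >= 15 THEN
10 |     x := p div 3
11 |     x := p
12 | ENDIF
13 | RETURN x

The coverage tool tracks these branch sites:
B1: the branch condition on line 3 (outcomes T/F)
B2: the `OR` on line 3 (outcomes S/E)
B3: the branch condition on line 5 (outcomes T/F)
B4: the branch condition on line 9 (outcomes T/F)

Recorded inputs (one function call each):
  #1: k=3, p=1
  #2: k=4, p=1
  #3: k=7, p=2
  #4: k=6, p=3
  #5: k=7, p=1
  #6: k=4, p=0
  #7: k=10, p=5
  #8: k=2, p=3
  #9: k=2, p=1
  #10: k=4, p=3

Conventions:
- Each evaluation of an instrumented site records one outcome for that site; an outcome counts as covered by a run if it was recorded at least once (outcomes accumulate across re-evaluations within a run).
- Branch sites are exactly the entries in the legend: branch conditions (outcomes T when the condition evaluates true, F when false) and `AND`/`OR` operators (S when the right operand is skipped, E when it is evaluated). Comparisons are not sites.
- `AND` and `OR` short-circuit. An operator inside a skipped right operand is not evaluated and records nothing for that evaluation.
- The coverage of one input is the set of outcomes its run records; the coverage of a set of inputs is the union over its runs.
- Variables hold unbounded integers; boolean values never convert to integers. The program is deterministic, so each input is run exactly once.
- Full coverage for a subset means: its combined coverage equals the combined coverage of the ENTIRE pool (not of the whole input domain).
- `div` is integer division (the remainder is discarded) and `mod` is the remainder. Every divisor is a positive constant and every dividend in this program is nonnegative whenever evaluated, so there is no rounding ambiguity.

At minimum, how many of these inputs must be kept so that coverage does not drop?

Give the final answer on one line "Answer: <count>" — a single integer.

#1 (k=3, p=1) -> covered: B1=F, B2=E, B3=F, B4=F
#2 (k=4, p=1) -> covered: B1=F, B2=E, B3=F, B4=F
#3 (k=7, p=2) -> covered: B1=F, B2=E, B3=F, B4=F
#4 (k=6, p=3) -> covered: B1=F, B2=E, B3=F, B4=T
#5 (k=7, p=1) -> covered: B1=F, B2=E, B3=F, B4=F
#6 (k=4, p=0) -> covered: B1=T, B2=E, B4=F
#7 (k=10, p=5) -> covered: B1=F, B2=E, B3=F, B4=T
#8 (k=2, p=3) -> covered: B1=T, B2=S, B4=F
#9 (k=2, p=1) -> covered: B1=T, B2=S, B4=F
#10 (k=4, p=3) -> covered: B1=F, B2=E, B3=F, B4=F
together the pool reaches 7 outcomes: B1=T, B1=F, B2=S, B2=E, B3=F, B4=T, B4=F
size 1 is not enough: best union over all size-1 subsets is 4/7
at size 2, {4, 8} reaches all 7 outcomes; every lexicographically earlier size-2 subset fails

Answer: 2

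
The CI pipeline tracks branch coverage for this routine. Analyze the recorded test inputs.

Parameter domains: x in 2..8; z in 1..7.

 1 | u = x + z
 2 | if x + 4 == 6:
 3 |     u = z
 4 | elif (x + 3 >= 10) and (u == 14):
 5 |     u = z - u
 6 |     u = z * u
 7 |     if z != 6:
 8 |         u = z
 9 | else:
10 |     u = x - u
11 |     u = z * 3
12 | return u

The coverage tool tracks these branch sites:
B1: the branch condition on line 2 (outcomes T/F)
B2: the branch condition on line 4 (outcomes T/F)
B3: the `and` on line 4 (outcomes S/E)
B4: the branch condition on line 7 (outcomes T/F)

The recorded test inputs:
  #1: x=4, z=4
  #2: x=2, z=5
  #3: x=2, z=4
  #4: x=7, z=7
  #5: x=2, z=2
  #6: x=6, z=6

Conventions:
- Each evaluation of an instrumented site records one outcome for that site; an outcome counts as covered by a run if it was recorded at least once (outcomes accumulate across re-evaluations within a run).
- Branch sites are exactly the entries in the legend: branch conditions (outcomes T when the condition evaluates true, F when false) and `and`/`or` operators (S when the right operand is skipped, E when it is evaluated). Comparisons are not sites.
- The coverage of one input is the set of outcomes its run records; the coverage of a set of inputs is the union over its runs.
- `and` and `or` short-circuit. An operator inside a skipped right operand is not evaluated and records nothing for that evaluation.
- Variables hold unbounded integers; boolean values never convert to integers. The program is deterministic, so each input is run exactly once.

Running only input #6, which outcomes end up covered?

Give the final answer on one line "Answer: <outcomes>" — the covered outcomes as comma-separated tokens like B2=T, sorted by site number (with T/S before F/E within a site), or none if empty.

Simulating input #6 (x=6, z=6) step by step:
  B1->F, B3->S, B2->F
distinct outcomes covered: B1=F, B2=F, B3=S

Answer: B1=F, B2=F, B3=S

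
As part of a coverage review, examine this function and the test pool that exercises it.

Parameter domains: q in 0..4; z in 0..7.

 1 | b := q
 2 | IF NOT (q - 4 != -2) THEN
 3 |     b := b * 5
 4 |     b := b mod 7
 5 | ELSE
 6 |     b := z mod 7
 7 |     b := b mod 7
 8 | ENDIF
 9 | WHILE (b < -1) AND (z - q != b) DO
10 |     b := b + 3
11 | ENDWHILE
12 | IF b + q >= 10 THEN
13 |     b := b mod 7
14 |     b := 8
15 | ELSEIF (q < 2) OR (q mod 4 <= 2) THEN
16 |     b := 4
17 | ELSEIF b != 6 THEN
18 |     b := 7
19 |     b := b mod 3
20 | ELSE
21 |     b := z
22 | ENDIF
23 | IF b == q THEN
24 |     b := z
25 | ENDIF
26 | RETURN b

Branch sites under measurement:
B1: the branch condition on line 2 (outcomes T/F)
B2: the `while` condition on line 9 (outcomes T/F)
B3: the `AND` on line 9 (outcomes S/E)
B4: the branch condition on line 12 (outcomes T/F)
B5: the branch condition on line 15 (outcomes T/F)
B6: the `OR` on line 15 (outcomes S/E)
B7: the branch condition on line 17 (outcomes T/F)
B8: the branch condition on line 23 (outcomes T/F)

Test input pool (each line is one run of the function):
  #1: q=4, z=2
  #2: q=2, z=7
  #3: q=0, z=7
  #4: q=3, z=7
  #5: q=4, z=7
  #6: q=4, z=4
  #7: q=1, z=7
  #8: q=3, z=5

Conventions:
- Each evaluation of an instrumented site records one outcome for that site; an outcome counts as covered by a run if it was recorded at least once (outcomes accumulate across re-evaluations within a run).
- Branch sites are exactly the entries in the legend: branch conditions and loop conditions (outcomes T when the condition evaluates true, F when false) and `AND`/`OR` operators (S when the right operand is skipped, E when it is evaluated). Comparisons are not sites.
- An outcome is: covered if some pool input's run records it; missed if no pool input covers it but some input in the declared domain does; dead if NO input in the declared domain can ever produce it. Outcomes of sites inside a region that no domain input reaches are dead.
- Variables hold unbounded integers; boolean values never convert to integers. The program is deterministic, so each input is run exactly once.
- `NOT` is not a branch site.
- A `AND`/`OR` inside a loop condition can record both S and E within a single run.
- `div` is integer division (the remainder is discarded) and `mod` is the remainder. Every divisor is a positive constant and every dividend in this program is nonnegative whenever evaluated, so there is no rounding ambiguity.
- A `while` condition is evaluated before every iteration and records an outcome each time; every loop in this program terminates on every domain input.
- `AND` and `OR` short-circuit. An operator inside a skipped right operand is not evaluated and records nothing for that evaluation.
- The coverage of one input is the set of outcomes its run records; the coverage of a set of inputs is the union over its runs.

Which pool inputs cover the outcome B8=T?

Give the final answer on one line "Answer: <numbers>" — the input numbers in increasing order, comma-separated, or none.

input #1 (q=4, z=2): hits B8=T
input #2 (q=2, z=7): never hits B8=T
input #3 (q=0, z=7): never hits B8=T
input #4 (q=3, z=7): never hits B8=T
input #5 (q=4, z=7): hits B8=T
input #6 (q=4, z=4): hits B8=T
input #7 (q=1, z=7): never hits B8=T
input #8 (q=3, z=5): never hits B8=T

Answer: 1, 5, 6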